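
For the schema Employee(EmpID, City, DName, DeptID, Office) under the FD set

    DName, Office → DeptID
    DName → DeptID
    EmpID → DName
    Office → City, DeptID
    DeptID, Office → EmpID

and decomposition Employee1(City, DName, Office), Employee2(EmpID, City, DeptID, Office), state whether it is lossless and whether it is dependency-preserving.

lossless but not dependency-preserving

Lossless test: (City, Office)⁺ = {EmpID, City, DName, DeptID, Office}, which contains all of one fragment — lossless.
Dependency preservation: the restricted closure of {DName} across the fragments never reaches {DeptID}, so DName → DeptID cannot be enforced without a join — not preserved.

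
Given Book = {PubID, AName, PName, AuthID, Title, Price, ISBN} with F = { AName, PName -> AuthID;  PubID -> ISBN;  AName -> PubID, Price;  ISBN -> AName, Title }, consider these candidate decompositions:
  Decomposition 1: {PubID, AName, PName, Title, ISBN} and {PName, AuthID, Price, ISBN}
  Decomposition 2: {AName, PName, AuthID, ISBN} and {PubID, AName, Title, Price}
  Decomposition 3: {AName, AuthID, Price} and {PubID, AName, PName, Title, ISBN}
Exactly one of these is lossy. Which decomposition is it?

Decomposition 1: common = {PName, ISBN}, closure = {PubID, AName, PName, AuthID, Title, Price, ISBN} → lossless.
Decomposition 2: common = {AName}, closure = {PubID, AName, Title, Price, ISBN} → lossless.
Decomposition 3: common = {AName}, closure = {PubID, AName, Title, Price, ISBN} → lossy.

Decomposition 3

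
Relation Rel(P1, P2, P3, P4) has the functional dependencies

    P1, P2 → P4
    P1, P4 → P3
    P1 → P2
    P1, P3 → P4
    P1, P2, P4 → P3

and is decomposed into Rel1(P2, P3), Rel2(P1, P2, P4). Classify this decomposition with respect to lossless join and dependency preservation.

Lossless test: (P2)⁺ = {P2}, which is a superkey of neither fragment — lossy.
Dependency preservation: the restricted closure of {P1, P4} across the fragments never reaches {P3}, so P1, P4 → P3 cannot be enforced without a join — not preserved.

lossy and not dependency-preserving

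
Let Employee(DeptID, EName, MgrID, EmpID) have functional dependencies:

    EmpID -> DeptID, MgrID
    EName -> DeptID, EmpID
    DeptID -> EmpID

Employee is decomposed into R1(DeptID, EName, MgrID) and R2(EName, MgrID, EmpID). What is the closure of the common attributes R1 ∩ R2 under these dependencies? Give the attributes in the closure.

R1 ∩ R2 = {EName, MgrID}.
EName → DeptID, EmpID applies, adding DeptID, EmpID
Closure: {DeptID, EName, MgrID, EmpID}.

DeptID, EName, MgrID, EmpID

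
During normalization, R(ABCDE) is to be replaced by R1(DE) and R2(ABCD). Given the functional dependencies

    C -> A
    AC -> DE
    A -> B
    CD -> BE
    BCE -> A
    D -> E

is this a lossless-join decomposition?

Yes

Common attributes: R1 ∩ R2 = {D}.
Closure of {D}: D → E applies, adding E. So (D)⁺ = {DE}.
This closure contains every attribute of R1, so R1 ∩ R2 → R1. The join is lossless.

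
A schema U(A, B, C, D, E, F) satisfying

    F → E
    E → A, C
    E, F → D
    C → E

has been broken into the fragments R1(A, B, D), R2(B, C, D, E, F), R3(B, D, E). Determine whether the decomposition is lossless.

Chase test. Columns are A, B, C, D, E, F; row i has aⱼ where attribute j ∈ Ri, else bᵢⱼ.
Initial tableau (one row per fragment):
  row 1: a1 a2 b13 a4 b15 b16
  row 2: b21 a2 a3 a4 a5 a6
  row 3: b31 a2 b33 a4 a5 b36
Rows 2 and 3 agree on E; apply E→A, C and equate their A, C entries.
No row becomes fully distinguished — the join is lossy.

No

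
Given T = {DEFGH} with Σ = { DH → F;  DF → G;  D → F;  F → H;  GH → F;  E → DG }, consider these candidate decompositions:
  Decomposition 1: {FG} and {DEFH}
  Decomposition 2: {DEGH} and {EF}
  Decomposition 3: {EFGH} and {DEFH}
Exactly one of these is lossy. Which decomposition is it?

Decomposition 1

Decomposition 1: common = {F}, closure = {FH} → lossy.
Decomposition 2: common = {E}, closure = {DEFGH} → lossless.
Decomposition 3: common = {EFH}, closure = {DEFGH} → lossless.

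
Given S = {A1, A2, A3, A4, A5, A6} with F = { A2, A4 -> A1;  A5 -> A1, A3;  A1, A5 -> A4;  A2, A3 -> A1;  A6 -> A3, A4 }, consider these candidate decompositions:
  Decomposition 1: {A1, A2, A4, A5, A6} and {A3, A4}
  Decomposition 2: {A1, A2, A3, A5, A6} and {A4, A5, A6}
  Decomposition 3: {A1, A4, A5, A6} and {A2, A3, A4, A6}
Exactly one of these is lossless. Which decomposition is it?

Decomposition 1: common = {A4}, closure = {A4} → lossy.
Decomposition 2: common = {A5, A6}, closure = {A1, A3, A4, A5, A6} → lossless.
Decomposition 3: common = {A4, A6}, closure = {A3, A4, A6} → lossy.

Decomposition 2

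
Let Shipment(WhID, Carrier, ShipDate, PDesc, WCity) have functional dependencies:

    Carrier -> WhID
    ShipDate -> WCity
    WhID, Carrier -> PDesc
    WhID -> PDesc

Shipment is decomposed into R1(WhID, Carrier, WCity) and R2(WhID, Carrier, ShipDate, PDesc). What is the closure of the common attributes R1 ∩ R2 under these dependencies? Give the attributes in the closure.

R1 ∩ R2 = {WhID, Carrier}.
WhID, Carrier → PDesc applies, adding PDesc
Closure: {WhID, Carrier, PDesc}.

WhID, Carrier, PDesc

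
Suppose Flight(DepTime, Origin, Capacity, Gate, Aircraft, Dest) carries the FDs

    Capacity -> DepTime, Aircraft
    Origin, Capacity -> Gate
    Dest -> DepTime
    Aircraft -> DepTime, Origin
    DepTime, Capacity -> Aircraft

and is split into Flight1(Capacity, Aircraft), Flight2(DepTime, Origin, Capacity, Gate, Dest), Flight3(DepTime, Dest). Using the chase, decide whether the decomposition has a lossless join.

Yes

Chase test. Columns are DepTime, Origin, Capacity, Gate, Aircraft, Dest; row i has aⱼ where attribute j ∈ Flighti, else bᵢⱼ.
Initial tableau (one row per fragment):
  row 1: b11 b12 a3 b14 a5 b16
  row 2: a1 a2 a3 a4 b25 a6
  row 3: a1 b32 b33 b34 b35 a6
Rows 1 and 2 agree on Capacity; apply Capacity→DepTime, Aircraft and equate their DepTime, Aircraft entries.
Rows 1 and 2 agree on Aircraft; apply Aircraft→DepTime, Origin and equate their DepTime, Origin entries.
Rows 1 and 2 agree on Origin, Capacity; apply Origin, Capacity→Gate and equate their Gate entries.
Row 2 is now all distinguished symbols — the join is lossless.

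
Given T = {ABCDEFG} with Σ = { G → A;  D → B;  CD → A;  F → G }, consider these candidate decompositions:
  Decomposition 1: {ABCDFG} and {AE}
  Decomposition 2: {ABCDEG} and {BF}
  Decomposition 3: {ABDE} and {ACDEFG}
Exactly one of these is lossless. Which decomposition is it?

Decomposition 1: common = {A}, closure = {A} → lossy.
Decomposition 2: common = {B}, closure = {B} → lossy.
Decomposition 3: common = {ADE}, closure = {ABDE} → lossless.

Decomposition 3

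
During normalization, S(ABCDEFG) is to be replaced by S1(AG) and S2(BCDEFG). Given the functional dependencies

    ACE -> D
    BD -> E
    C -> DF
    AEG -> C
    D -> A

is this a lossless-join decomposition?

Common attributes: S1 ∩ S2 = {G}.
No dependency enlarges {G}, so (G)⁺ = {G}.
The closure contains neither all of S1 = {AG} nor all of S2 = {BCDEFG}, so the common attributes are not a superkey of either fragment. The join is lossy.

No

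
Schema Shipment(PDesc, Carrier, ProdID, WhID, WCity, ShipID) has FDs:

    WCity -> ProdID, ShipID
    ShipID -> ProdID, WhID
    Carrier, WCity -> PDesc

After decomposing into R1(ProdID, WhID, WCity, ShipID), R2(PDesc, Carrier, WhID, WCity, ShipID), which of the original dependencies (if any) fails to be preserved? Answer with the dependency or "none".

WCity → ProdID, ShipID lies within R1.
ShipID → ProdID, WhID lies within R1.
Carrier, WCity → PDesc lies within R2.
Every dependency is enforceable on the fragments, so the decomposition is dependency-preserving.

none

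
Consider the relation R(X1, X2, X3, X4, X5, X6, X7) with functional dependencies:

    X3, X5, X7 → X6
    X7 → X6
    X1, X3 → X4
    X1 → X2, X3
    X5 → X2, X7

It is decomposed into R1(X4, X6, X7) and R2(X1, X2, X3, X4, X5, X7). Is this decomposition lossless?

Yes

Common attributes: R1 ∩ R2 = {X4, X7}.
Closure of {X4, X7}: X7 → X6 applies, adding X6. So (X4, X7)⁺ = {X4, X6, X7}.
This closure contains every attribute of R1, so R1 ∩ R2 → R1. The join is lossless.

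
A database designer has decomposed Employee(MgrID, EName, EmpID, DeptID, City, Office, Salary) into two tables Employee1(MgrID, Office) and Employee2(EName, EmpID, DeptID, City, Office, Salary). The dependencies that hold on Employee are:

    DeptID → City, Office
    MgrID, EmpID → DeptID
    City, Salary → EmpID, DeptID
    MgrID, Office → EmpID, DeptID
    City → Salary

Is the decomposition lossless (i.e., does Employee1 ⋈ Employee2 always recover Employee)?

Common attributes: Employee1 ∩ Employee2 = {Office}.
No dependency enlarges {Office}, so (Office)⁺ = {Office}.
The closure contains neither all of Employee1 = {MgrID, Office} nor all of Employee2 = {EName, EmpID, DeptID, City, Office, Salary}, so the common attributes are not a superkey of either fragment. The join is lossy.

No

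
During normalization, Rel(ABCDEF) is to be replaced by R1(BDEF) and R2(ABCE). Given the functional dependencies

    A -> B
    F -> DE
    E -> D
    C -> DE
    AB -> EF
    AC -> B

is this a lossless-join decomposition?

No

Common attributes: R1 ∩ R2 = {BE}.
Closure of {BE}: E → D applies, adding D. So (BE)⁺ = {BDE}.
The closure contains neither all of R1 = {BDEF} nor all of R2 = {ABCE}, so the common attributes are not a superkey of either fragment. The join is lossy.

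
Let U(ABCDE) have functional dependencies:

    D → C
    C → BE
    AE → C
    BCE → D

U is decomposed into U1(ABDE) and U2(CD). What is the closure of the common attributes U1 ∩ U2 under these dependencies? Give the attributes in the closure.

U1 ∩ U2 = {D}.
D → C applies, adding C
C → BE applies, adding BE
Closure: {BCDE}.

BCDE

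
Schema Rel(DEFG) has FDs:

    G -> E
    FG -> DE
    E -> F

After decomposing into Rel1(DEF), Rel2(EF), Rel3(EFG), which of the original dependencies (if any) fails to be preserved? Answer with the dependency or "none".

FG -> DE

Check FG → DE: no single fragment contains all of {DEFG}, and the restricted closure of {FG} across the fragments never reaches {DE}.
G → E is preserved.
E → F is preserved.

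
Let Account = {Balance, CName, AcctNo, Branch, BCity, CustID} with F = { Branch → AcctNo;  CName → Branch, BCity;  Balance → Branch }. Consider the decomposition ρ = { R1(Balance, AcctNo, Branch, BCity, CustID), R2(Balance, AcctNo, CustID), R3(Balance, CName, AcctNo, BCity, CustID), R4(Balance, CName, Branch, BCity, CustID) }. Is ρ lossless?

Chase test. Columns are Balance, CName, AcctNo, Branch, BCity, CustID; row i has aⱼ where attribute j ∈ Ri, else bᵢⱼ.
Initial tableau (one row per fragment):
  row 1: a1 b12 a3 a4 a5 a6
  row 2: a1 b22 a3 b24 b25 a6
  row 3: a1 a2 a3 b34 a5 a6
  row 4: a1 a2 b43 a4 a5 a6
Rows 1 and 4 agree on Branch; apply Branch→AcctNo and equate their AcctNo entries.
Rows 3 and 4 agree on CName; apply CName→Branch, BCity and equate their Branch, BCity entries.
Rows 1 and 2 agree on Balance; apply Balance→Branch and equate their Branch entries.
Row 3 is now all distinguished symbols — the join is lossless.

Yes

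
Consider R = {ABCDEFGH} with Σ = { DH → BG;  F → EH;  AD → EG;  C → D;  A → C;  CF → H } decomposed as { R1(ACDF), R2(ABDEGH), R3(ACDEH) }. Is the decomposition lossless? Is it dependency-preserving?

lossy and not dependency-preserving

Lossless test (chase): Rows 2 and 3 agree on DH; apply DH→BG and equate their BG entries. Rows 1 and 2 agree on AD; apply AD→EG and equate their EG entries. Rows 1 and 2 agree on A; apply A→C and equate their C entries. No row becomes fully distinguished — the join is lossy.
Dependency preservation: the restricted closure of {F} across the fragments never reaches {EH}, so F → EH cannot be enforced without a join — not preserved.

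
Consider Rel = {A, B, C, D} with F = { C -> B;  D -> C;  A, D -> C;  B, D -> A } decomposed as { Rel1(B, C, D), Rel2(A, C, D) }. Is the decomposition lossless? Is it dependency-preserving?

Lossless test: (C, D)⁺ = {A, B, C, D}, which contains all of one fragment — lossless.
Dependency preservation: B, D → A is not contained in any single fragment, but the restricted closure of its left-hand side across the fragments still reaches the right-hand side; the remaining FDs each lie inside some fragment. All dependencies are preserved.

lossless and dependency-preserving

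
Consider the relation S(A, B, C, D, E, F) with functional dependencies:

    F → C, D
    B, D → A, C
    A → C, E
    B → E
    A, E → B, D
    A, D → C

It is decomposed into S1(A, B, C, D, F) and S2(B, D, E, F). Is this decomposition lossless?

Common attributes: S1 ∩ S2 = {B, D, F}.
Closure of {B, D, F}: F → C, D applies, adding C; B, D → A, C applies, adding A; A → C, E applies, adding E. So (B, D, F)⁺ = {A, B, C, D, E, F}.
This closure contains every attribute of S1, so S1 ∩ S2 → S1. The join is lossless.

Yes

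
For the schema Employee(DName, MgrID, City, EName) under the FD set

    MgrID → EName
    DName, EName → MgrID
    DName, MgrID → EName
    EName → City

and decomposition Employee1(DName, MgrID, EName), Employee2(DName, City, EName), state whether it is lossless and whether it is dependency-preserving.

Lossless test: (DName, EName)⁺ = {DName, MgrID, City, EName}, which contains all of one fragment — lossless.
Dependency preservation: every FD's attributes lie within a single fragment, so each can be enforced locally — preserved.

lossless and dependency-preserving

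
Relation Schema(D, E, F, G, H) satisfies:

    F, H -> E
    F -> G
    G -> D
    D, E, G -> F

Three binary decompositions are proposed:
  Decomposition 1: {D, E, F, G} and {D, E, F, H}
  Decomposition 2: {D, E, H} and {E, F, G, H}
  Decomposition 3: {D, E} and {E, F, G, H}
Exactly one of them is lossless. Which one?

Decomposition 1: common = {D, E, F}, closure = {D, E, F, G} → lossless.
Decomposition 2: common = {E, H}, closure = {E, H} → lossy.
Decomposition 3: common = {E}, closure = {E} → lossy.

Decomposition 1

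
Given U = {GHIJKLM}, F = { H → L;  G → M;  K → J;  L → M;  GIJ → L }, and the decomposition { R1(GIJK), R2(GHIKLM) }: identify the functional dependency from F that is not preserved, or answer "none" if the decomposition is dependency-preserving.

Check GIJ → L: no single fragment contains all of {GIJL}, and the restricted closure of {GIJ} across the fragments never reaches {L}.
H → L is preserved.
G → M is preserved.
K → J is preserved.
L → M is preserved.

GIJ → L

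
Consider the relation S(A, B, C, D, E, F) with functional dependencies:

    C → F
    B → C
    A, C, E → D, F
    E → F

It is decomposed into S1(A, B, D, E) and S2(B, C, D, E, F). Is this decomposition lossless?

Common attributes: S1 ∩ S2 = {B, D, E}.
Closure of {B, D, E}: B → C applies, adding C; E → F applies, adding F. So (B, D, E)⁺ = {B, C, D, E, F}.
This closure contains every attribute of S2, so S1 ∩ S2 → S2. The join is lossless.

Yes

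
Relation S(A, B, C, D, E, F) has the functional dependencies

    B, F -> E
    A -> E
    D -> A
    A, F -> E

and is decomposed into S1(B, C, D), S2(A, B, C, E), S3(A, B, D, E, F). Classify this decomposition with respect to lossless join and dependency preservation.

Lossless test (chase): Rows 1 and 3 agree on D; apply D→A and equate their A entries. Rows 1 and 2 agree on A; apply A→E and equate their E entries. No row becomes fully distinguished — the join is lossy.
Dependency preservation: every FD's attributes lie within a single fragment, so each can be enforced locally — preserved.

lossy but dependency-preserving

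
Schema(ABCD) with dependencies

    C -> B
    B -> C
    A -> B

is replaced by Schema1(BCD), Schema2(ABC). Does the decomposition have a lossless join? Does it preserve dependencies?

Lossless test: (BC)⁺ = {BC}, which is a superkey of neither fragment — lossy.
Dependency preservation: every FD's attributes lie within a single fragment, so each can be enforced locally — preserved.

lossy but dependency-preserving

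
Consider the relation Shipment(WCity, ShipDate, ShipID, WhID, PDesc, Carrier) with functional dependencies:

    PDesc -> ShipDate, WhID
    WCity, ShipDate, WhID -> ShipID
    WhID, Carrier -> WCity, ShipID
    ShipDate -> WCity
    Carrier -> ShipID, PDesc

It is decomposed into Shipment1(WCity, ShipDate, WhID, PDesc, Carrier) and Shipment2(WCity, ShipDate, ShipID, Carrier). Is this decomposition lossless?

Yes

Common attributes: Shipment1 ∩ Shipment2 = {WCity, ShipDate, Carrier}.
Closure of {WCity, ShipDate, Carrier}: Carrier → ShipID, PDesc applies, adding ShipID, PDesc; PDesc → ShipDate, WhID applies, adding WhID. So (WCity, ShipDate, Carrier)⁺ = {WCity, ShipDate, ShipID, WhID, PDesc, Carrier}.
This closure contains every attribute of Shipment1, so Shipment1 ∩ Shipment2 → Shipment1. The join is lossless.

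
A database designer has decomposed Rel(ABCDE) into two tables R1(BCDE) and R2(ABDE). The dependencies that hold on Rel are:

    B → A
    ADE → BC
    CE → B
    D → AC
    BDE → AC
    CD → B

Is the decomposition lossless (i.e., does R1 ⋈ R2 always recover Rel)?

Yes

Common attributes: R1 ∩ R2 = {BDE}.
Closure of {BDE}: B → A applies, adding A; ADE → BC applies, adding C. So (BDE)⁺ = {ABCDE}.
This closure contains every attribute of R1, so R1 ∩ R2 → R1. The join is lossless.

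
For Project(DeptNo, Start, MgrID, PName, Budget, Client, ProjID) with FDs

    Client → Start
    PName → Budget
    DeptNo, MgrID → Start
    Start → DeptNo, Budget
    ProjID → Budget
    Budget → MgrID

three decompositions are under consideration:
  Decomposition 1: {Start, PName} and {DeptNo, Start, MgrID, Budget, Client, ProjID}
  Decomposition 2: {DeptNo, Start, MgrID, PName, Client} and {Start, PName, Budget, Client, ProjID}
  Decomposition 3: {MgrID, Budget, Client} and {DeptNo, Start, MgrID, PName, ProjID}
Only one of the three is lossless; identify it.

Decomposition 1: common = {Start}, closure = {DeptNo, Start, MgrID, Budget} → lossy.
Decomposition 2: common = {Start, PName, Client}, closure = {DeptNo, Start, MgrID, PName, Budget, Client} → lossless.
Decomposition 3: common = {MgrID}, closure = {MgrID} → lossy.

Decomposition 2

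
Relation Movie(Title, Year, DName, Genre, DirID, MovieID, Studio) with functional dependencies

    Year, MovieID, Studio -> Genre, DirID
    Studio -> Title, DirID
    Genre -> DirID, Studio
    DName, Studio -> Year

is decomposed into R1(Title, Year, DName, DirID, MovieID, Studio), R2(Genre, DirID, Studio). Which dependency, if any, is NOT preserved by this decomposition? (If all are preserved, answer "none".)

Check Year, MovieID, Studio → Genre, DirID: no single fragment contains all of {Year, Genre, DirID, MovieID, Studio}, and the restricted closure of {Year, MovieID, Studio} across the fragments never reaches {Genre, DirID}.
Studio → Title, DirID is preserved.
Genre → DirID, Studio is preserved.
DName, Studio → Year is preserved.

Year, MovieID, Studio -> Genre, DirID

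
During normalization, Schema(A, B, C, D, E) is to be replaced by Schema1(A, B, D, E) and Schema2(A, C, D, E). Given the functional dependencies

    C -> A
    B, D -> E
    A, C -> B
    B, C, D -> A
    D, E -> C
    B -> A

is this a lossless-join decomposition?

Yes

Common attributes: Schema1 ∩ Schema2 = {A, D, E}.
Closure of {A, D, E}: D, E → C applies, adding C; A, C → B applies, adding B. So (A, D, E)⁺ = {A, B, C, D, E}.
This closure contains every attribute of Schema1, so Schema1 ∩ Schema2 → Schema1. The join is lossless.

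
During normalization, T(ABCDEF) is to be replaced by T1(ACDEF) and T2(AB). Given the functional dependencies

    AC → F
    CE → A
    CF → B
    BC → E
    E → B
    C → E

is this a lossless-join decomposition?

No

Common attributes: T1 ∩ T2 = {A}.
No dependency enlarges {A}, so (A)⁺ = {A}.
The closure contains neither all of T1 = {ACDEF} nor all of T2 = {AB}, so the common attributes are not a superkey of either fragment. The join is lossy.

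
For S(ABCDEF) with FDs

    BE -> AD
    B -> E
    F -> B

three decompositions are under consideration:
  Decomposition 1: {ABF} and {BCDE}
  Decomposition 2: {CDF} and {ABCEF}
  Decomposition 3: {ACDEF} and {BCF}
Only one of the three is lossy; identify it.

Decomposition 1

Decomposition 1: common = {B}, closure = {ABDE} → lossy.
Decomposition 2: common = {CF}, closure = {ABCDEF} → lossless.
Decomposition 3: common = {CF}, closure = {ABCDEF} → lossless.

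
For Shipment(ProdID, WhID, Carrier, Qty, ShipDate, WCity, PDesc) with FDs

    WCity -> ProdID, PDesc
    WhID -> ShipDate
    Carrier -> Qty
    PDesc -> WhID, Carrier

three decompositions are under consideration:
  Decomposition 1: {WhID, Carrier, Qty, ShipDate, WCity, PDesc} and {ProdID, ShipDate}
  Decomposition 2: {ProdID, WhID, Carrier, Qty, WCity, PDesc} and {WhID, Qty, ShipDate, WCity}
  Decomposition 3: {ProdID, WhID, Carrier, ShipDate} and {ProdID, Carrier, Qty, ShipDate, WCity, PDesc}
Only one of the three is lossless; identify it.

Decomposition 2

Decomposition 1: common = {ShipDate}, closure = {ShipDate} → lossy.
Decomposition 2: common = {WhID, Qty, WCity}, closure = {ProdID, WhID, Carrier, Qty, ShipDate, WCity, PDesc} → lossless.
Decomposition 3: common = {ProdID, Carrier, ShipDate}, closure = {ProdID, Carrier, Qty, ShipDate} → lossy.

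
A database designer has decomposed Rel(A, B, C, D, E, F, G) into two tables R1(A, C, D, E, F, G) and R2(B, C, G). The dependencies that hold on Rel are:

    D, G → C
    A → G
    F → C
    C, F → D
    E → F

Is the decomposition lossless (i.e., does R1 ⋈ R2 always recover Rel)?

Common attributes: R1 ∩ R2 = {C, G}.
No dependency enlarges {C, G}, so (C, G)⁺ = {C, G}.
The closure contains neither all of R1 = {A, C, D, E, F, G} nor all of R2 = {B, C, G}, so the common attributes are not a superkey of either fragment. The join is lossy.

No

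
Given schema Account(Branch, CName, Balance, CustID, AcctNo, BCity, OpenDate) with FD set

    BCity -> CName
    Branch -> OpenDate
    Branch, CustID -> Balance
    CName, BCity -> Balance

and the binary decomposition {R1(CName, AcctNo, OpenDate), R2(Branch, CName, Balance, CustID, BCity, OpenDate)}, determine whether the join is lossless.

Common attributes: R1 ∩ R2 = {CName, OpenDate}.
No dependency enlarges {CName, OpenDate}, so (CName, OpenDate)⁺ = {CName, OpenDate}.
The closure contains neither all of R1 = {CName, AcctNo, OpenDate} nor all of R2 = {Branch, CName, Balance, CustID, BCity, OpenDate}, so the common attributes are not a superkey of either fragment. The join is lossy.

No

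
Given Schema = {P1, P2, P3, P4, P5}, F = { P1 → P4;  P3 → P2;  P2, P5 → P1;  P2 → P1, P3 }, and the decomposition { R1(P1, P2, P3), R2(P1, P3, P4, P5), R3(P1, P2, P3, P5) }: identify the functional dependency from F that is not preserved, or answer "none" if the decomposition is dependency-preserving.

P1 → P4 lies within R2.
P3 → P2 lies within R1.
P2, P5 → P1 lies within R3.
P2 → P1, P3 lies within R1.
Every dependency is enforceable on the fragments, so the decomposition is dependency-preserving.

none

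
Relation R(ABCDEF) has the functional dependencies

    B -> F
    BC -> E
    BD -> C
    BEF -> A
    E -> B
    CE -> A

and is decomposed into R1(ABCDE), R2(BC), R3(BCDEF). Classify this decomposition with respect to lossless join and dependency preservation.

Lossless test (chase): Rows 1 and 2 agree on B; apply B→F and equate their F entries. Rows 1 and 3 agree on B; apply B→F and equate their F entries. Rows 1 and 2 agree on BC; apply BC→E and equate their E entries. Rows 1 and 2 agree on BEF; apply BEF→A and equate their A entries. Rows 1 and 3 agree on BEF; apply BEF→A and equate their A entries. Row 1 is now all distinguished symbols — the join is lossless.
Dependency preservation: BEF → A is not contained in any single fragment, but the restricted closure of its left-hand side across the fragments still reaches the right-hand side; the remaining FDs each lie inside some fragment. All dependencies are preserved.

lossless and dependency-preserving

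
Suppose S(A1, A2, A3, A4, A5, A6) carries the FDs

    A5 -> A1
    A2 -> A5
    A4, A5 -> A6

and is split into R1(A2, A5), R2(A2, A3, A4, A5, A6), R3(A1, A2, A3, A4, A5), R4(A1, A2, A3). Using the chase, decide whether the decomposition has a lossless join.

Yes

Chase test. Columns are A1, A2, A3, A4, A5, A6; row i has aⱼ where attribute j ∈ Ri, else bᵢⱼ.
Initial tableau (one row per fragment):
  row 1: b11 a2 b13 b14 a5 b16
  row 2: b21 a2 a3 a4 a5 a6
  row 3: a1 a2 a3 a4 a5 b36
  row 4: a1 a2 a3 b44 b45 b46
Rows 1 and 2 agree on A5; apply A5→A1 and equate their A1 entries.
Rows 1 and 3 agree on A5; apply A5→A1 and equate their A1 entries.
Rows 1 and 4 agree on A2; apply A2→A5 and equate their A5 entries.
Rows 2 and 3 agree on A4, A5; apply A4, A5→A6 and equate their A6 entries.
Row 2 is now all distinguished symbols — the join is lossless.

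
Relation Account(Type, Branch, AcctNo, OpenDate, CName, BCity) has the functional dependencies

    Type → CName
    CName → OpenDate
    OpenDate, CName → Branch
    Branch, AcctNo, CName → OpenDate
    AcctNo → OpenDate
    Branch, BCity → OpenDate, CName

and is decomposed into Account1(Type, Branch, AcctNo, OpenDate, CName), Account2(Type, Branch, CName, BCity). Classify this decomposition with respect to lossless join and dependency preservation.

lossy but dependency-preserving

Lossless test: (Type, Branch, CName)⁺ = {Type, Branch, OpenDate, CName}, which is a superkey of neither fragment — lossy.
Dependency preservation: Branch, BCity → OpenDate, CName is not contained in any single fragment, but the restricted closure of its left-hand side across the fragments still reaches the right-hand side; the remaining FDs each lie inside some fragment. All dependencies are preserved.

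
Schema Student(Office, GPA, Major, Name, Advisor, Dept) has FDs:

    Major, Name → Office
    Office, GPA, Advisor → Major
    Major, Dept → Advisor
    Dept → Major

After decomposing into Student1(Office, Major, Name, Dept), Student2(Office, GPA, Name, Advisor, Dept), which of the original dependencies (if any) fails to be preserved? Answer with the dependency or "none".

Check Office, GPA, Advisor → Major: no single fragment contains all of {Office, GPA, Major, Advisor}, and the restricted closure of {Office, GPA, Advisor} across the fragments never reaches {Major}.
Major, Name → Office is preserved.
Major, Dept → Advisor is preserved.
Dept → Major is preserved.

Office, GPA, Advisor → Major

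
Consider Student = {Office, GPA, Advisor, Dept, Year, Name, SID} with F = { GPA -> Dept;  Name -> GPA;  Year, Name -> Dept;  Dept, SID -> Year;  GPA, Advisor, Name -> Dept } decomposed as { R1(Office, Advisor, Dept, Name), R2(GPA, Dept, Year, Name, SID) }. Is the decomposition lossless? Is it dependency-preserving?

Lossless test: (Dept, Name)⁺ = {GPA, Dept, Name}, which is a superkey of neither fragment — lossy.
Dependency preservation: GPA, Advisor, Name → Dept is not contained in any single fragment, but the restricted closure of its left-hand side across the fragments still reaches the right-hand side; the remaining FDs each lie inside some fragment. All dependencies are preserved.

lossy but dependency-preserving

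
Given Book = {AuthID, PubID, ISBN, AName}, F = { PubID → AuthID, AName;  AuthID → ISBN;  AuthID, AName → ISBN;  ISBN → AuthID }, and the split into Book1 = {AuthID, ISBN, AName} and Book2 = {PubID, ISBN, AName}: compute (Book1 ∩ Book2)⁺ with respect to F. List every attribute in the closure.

Book1 ∩ Book2 = {ISBN, AName}.
ISBN → AuthID applies, adding AuthID
Closure: {AuthID, ISBN, AName}.

AuthID, ISBN, AName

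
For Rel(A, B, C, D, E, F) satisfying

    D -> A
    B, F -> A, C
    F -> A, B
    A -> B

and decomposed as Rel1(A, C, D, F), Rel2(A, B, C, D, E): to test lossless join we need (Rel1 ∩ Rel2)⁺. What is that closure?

A, B, C, D

Rel1 ∩ Rel2 = {A, C, D}.
A → B applies, adding B
Closure: {A, B, C, D}.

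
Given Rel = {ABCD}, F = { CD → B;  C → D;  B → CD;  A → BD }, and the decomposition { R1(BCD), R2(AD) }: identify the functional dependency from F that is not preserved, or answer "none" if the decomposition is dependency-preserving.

Check A → BD: no single fragment contains all of {ABD}, and the restricted closure of {A} across the fragments never reaches {BD}.
CD → B is preserved.
C → D is preserved.
B → CD is preserved.

A → BD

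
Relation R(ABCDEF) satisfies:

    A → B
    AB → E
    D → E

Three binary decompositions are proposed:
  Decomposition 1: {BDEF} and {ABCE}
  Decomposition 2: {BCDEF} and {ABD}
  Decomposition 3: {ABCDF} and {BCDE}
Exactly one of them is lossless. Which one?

Decomposition 3

Decomposition 1: common = {BE}, closure = {BE} → lossy.
Decomposition 2: common = {BD}, closure = {BDE} → lossy.
Decomposition 3: common = {BCD}, closure = {BCDE} → lossless.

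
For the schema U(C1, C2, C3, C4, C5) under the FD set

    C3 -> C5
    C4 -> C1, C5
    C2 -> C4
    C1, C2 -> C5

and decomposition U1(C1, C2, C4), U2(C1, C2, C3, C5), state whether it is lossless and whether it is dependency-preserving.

lossless but not dependency-preserving

Lossless test: (C1, C2)⁺ = {C1, C2, C4, C5}, which contains all of one fragment — lossless.
Dependency preservation: the restricted closure of {C4} across the fragments never reaches {C1, C5}, so C4 → C1, C5 cannot be enforced without a join — not preserved.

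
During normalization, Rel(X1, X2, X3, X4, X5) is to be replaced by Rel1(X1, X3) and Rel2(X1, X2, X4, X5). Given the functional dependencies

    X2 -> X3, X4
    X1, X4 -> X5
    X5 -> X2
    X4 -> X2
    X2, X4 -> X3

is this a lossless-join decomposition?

No

Common attributes: Rel1 ∩ Rel2 = {X1}.
No dependency enlarges {X1}, so (X1)⁺ = {X1}.
The closure contains neither all of Rel1 = {X1, X3} nor all of Rel2 = {X1, X2, X4, X5}, so the common attributes are not a superkey of either fragment. The join is lossy.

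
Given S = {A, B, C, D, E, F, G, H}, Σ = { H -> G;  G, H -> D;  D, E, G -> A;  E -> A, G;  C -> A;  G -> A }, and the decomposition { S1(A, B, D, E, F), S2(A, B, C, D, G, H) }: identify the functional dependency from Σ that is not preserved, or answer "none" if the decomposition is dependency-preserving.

Check E → A, G: no single fragment contains all of {A, E, G}, and the restricted closure of {E} across the fragments never reaches {A, G}.
H → G is preserved.
G, H → D is preserved.
D, E, G → A is preserved.
C → A is preserved.
G → A is preserved.

E -> A, G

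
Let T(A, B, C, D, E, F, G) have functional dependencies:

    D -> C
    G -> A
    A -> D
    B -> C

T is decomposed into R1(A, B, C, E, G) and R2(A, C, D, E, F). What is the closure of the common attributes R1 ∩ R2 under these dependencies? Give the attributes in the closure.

R1 ∩ R2 = {A, C, E}.
A → D applies, adding D
Closure: {A, C, D, E}.

A, C, D, E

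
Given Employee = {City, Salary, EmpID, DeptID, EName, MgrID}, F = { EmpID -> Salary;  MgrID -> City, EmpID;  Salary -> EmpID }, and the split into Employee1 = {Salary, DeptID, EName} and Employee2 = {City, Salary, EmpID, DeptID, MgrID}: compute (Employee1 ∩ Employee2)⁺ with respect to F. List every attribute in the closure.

Employee1 ∩ Employee2 = {Salary, DeptID}.
Salary → EmpID applies, adding EmpID
Closure: {Salary, EmpID, DeptID}.

Salary, EmpID, DeptID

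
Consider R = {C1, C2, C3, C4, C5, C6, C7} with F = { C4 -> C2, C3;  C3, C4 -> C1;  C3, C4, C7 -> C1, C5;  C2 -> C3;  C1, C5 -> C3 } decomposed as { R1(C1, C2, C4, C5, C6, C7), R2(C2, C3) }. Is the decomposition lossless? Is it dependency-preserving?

lossless but not dependency-preserving

Lossless test: (C2)⁺ = {C2, C3}, which contains all of one fragment — lossless.
Dependency preservation: the restricted closure of {C1, C5} across the fragments never reaches {C3}, so C1, C5 → C3 cannot be enforced without a join — not preserved.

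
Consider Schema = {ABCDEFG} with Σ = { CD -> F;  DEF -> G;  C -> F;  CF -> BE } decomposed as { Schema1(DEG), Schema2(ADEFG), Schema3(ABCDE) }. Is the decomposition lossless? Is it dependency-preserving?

Lossless test (chase): applying each FD to every pair of rows produces no changes in the tableau, so no row becomes fully distinguished — the join is lossy.
Dependency preservation: the restricted closure of {CD} across the fragments never reaches {F}, so CD → F cannot be enforced without a join — not preserved.

lossy and not dependency-preserving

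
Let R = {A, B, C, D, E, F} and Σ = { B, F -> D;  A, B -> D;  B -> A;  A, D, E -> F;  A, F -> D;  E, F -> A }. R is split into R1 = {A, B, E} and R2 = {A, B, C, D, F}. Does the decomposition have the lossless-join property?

No

Common attributes: R1 ∩ R2 = {A, B}.
Closure of {A, B}: A, B → D applies, adding D. So (A, B)⁺ = {A, B, D}.
The closure contains neither all of R1 = {A, B, E} nor all of R2 = {A, B, C, D, F}, so the common attributes are not a superkey of either fragment. The join is lossy.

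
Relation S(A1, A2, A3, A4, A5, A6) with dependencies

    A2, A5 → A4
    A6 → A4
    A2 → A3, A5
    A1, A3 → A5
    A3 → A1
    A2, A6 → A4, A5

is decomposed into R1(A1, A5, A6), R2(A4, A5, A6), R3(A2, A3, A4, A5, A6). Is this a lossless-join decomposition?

Chase test. Columns are A1, A2, A3, A4, A5, A6; row i has aⱼ where attribute j ∈ Ri, else bᵢⱼ.
Initial tableau (one row per fragment):
  row 1: a1 b12 b13 b14 a5 a6
  row 2: b21 b22 b23 a4 a5 a6
  row 3: b31 a2 a3 a4 a5 a6
Rows 1 and 2 agree on A6; apply A6→A4 and equate their A4 entries.
No row becomes fully distinguished — the join is lossy.

No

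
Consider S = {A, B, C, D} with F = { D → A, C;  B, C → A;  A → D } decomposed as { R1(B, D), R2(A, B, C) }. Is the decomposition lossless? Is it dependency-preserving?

lossy and not dependency-preserving

Lossless test: (B)⁺ = {B}, which is a superkey of neither fragment — lossy.
Dependency preservation: the restricted closure of {D} across the fragments never reaches {A, C}, so D → A, C cannot be enforced without a join — not preserved.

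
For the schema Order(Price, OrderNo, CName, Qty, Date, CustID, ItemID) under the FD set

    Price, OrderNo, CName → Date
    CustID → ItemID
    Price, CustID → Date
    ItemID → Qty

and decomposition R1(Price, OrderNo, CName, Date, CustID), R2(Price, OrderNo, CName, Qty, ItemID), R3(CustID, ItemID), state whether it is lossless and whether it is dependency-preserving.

Lossless test (chase): Rows 1 and 2 agree on Price, OrderNo, CName; apply Price, OrderNo, CName→Date and equate their Date entries. Rows 1 and 3 agree on CustID; apply CustID→ItemID and equate their ItemID entries. Rows 1 and 2 agree on ItemID; apply ItemID→Qty and equate their Qty entries. Rows 1 and 3 agree on ItemID; apply ItemID→Qty and equate their Qty entries. Row 1 is now all distinguished symbols — the join is lossless.
Dependency preservation: every FD's attributes lie within a single fragment, so each can be enforced locally — preserved.

lossless and dependency-preserving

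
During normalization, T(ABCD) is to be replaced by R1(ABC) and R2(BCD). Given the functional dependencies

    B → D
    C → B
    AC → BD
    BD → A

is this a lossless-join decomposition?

Yes

Common attributes: R1 ∩ R2 = {BC}.
Closure of {BC}: B → D applies, adding D; BD → A applies, adding A. So (BC)⁺ = {ABCD}.
This closure contains every attribute of R1, so R1 ∩ R2 → R1. The join is lossless.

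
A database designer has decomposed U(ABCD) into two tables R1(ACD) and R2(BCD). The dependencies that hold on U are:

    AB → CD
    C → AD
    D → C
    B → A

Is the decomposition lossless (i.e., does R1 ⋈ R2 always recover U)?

Yes

Common attributes: R1 ∩ R2 = {CD}.
Closure of {CD}: C → AD applies, adding A. So (CD)⁺ = {ACD}.
This closure contains every attribute of R1, so R1 ∩ R2 → R1. The join is lossless.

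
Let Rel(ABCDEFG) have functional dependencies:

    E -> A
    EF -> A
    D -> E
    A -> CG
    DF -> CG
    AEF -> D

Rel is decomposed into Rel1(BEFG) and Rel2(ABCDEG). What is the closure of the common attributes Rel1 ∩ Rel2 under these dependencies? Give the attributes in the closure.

Rel1 ∩ Rel2 = {BEG}.
E → A applies, adding A
A → CG applies, adding C
Closure: {ABCEG}.

ABCEG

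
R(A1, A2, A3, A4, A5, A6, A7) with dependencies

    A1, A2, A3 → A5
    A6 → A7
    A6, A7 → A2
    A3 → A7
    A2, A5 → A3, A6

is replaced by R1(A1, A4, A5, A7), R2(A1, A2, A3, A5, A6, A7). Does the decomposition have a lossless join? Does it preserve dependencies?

lossy but dependency-preserving

Lossless test: (A1, A5, A7)⁺ = {A1, A5, A7}, which is a superkey of neither fragment — lossy.
Dependency preservation: every FD's attributes lie within a single fragment, so each can be enforced locally — preserved.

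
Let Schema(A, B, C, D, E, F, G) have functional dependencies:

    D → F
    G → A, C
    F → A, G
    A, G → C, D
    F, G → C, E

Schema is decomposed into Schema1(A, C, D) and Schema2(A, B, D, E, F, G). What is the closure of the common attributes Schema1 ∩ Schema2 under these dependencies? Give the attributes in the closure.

A, C, D, E, F, G

Schema1 ∩ Schema2 = {A, D}.
D → F applies, adding F
F → A, G applies, adding G
A, G → C, D applies, adding C
F, G → C, E applies, adding E
Closure: {A, C, D, E, F, G}.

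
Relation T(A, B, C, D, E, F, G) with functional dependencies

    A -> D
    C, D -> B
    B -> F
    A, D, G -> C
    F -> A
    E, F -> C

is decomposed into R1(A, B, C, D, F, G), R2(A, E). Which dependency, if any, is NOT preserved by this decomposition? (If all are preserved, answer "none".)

E, F -> C

Check E, F → C: no single fragment contains all of {C, E, F}, and the restricted closure of {E, F} across the fragments never reaches {C}.
A → D is preserved.
C, D → B is preserved.
B → F is preserved.
A, D, G → C is preserved.
F → A is preserved.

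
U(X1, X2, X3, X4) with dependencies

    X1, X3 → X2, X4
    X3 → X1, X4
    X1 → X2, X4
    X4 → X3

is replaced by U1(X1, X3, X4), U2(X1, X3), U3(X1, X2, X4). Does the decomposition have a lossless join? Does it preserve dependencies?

lossless and dependency-preserving

Lossless test (chase): Rows 1 and 2 agree on X1, X3; apply X1, X3→X2, X4 and equate their X2, X4 entries. Rows 1 and 3 agree on X1; apply X1→X2, X4 and equate their X2, X4 entries. Rows 1 and 3 agree on X4; apply X4→X3 and equate their X3 entries. Row 1 is now all distinguished symbols — the join is lossless.
Dependency preservation: X1, X3 → X2, X4 is not contained in any single fragment, but the restricted closure of its left-hand side across the fragments still reaches the right-hand side; the remaining FDs each lie inside some fragment. All dependencies are preserved.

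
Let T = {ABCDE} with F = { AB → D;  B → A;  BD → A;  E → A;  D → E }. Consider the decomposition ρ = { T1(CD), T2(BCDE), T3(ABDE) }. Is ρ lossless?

Chase test. Columns are ABCDE; row i has aⱼ where attribute j ∈ Ti, else bᵢⱼ.
Initial tableau (one row per fragment):
  row 1: b11 b12 a3 a4 b15
  row 2: b21 a2 a3 a4 a5
  row 3: a1 a2 b33 a4 a5
Rows 2 and 3 agree on B; apply B→A and equate their A entries.
Rows 1 and 2 agree on D; apply D→E and equate their E entries.
Rows 1 and 2 agree on E; apply E→A and equate their A entries.
Row 2 is now all distinguished symbols — the join is lossless.

Yes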